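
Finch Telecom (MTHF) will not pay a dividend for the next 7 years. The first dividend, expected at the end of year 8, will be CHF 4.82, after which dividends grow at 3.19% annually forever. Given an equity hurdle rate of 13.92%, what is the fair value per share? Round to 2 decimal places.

CHF 18.04

Deferred-dividend DDM. At t=7 the remaining stream is a growing perpetuity with first payment D_8 = 4.82.
V_7 = D_8/(r−g) = 4.82/(0.1392−0.0319) = 44.9208
P₀ = V_7/(1+r)^7 = 44.9208/(1+0.1392)^7 = 18.0405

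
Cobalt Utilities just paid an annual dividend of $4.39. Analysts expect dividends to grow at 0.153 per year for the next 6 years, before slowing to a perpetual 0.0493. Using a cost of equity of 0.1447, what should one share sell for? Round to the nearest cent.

$77.44

Two-stage DDM. Project D₁…D_6 at 0.153, terminal growth 0.0493, discount at r = 0.1447.
D_1 = 5.0617
D_2 = 5.8361
D_3 = 6.7290
D_4 = 7.7586
D_5 = 8.9456
D_6 = 10.3143
Terminal value at t=6: TV = D_7/(r−g) = 10.8228/(0.1447−0.0493) = 113.4466
P₀ = 5.0617/(1+0.1447)^1 + 5.8361/(1+0.1447)^2 + 6.7290/(1+0.1447)^3 + 7.7586/(1+0.1447)^4 + 8.9456/(1+0.1447)^5 + 10.3143/(1+0.1447)^6 + 113.4466/(1+0.1447)^6 = 77.4411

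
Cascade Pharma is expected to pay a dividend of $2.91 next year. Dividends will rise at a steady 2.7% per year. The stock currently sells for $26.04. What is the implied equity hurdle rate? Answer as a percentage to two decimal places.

Rearranging the constant-growth DDM: r = D₁/P₀ + g.
r = 2.9100 / 26.04 + 0.027 = 0.11175 + 0.027 = 0.13875

13.88%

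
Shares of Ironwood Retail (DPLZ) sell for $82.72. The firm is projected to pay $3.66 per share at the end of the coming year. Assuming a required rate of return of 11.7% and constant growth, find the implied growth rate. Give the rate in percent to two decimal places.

7.28%

From P₀ = D₁/(r − g), the implied growth is g = r − D₁/P₀.
g = 0.117 − 3.66/82.72 = 0.117 − 0.04425 = 0.07275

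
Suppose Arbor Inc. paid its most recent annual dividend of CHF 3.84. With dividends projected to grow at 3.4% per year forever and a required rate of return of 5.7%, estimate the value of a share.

CHF 172.63

Gordon growth model: P₀ = D₁/(r − g). D₁ = 3.84 × (1 + 0.034) = 3.9706.
P₀ = 3.9706 / (0.057 − 0.034) = 3.9706 / 0.023 = 172.6330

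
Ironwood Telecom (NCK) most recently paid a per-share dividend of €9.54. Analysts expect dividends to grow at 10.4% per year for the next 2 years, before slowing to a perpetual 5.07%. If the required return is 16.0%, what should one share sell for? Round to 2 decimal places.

Two-stage DDM. Project D₁…D_2 at 0.104, terminal growth 0.0507, discount at r = 0.16.
D_1 = 10.5322
D_2 = 11.6275
Terminal value at t=2: TV = D_3/(r−g) = 12.2170/(0.16−0.0507) = 111.7751
P₀ = 10.5322/(1+0.16)^1 + 11.6275/(1+0.16)^2 + 111.7751/(1+0.16)^2 = 100.7877

€100.79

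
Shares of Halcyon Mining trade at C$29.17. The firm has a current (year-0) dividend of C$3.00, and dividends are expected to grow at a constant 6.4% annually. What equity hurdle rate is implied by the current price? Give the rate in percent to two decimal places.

Rearranging the constant-growth DDM: r = D₁/P₀ + g.
D₁ = 3.00 × (1 + 0.064) = 3.1920.
r = 3.1920 / 29.17 + 0.064 = 0.10943 + 0.064 = 0.17343

17.34%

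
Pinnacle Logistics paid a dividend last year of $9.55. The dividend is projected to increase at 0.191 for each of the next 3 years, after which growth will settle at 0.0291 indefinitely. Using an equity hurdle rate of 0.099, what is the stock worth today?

$212.67

Two-stage DDM. Project D₁…D_3 at 0.191, terminal growth 0.0291, discount at r = 0.099.
D_1 = 11.3741
D_2 = 13.5465
D_3 = 16.1339
Terminal value at t=3: TV = D_4/(r−g) = 16.6034/(0.099−0.0291) = 237.5303
P₀ = 11.3741/(1+0.099)^1 + 13.5465/(1+0.099)^2 + 16.1339/(1+0.099)^3 + 237.5303/(1+0.099)^3 = 212.6677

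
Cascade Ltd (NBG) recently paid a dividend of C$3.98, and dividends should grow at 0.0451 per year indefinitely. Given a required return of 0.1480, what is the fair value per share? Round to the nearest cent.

Gordon growth model: P₀ = D₁/(r − g). D₁ = 3.98 × (1 + 0.0451) = 4.1595.
P₀ = 4.1595 / (0.148 − 0.0451) = 4.1595 / 0.1029 = 40.4227

C$40.42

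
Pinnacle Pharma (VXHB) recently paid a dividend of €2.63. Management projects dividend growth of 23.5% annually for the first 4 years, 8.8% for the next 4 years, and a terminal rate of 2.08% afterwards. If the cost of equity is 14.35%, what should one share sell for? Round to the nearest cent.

€49.86

Three-stage DDM. Project D₁…D_8; terminal Gordon value at t=8 with g = 0.0208; discount at r = 0.1435.
D_1 = 3.2480
D_2 = 4.0113
D_3 = 4.9540
D_4 = 6.1182
D_5 = 6.6566
D_6 = 7.2424
D_7 = 7.8797
D_8 = 8.5731
TV_8 = 8.7514/(0.1435−0.0208) = 71.3239
P₀ = Σ Dₜ/(1+r)ᵗ + TV_8/(1+r)^8 = 49.8560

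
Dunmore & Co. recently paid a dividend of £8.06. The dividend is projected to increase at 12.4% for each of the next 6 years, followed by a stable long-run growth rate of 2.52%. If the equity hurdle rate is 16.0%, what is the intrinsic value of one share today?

Two-stage DDM. Project D₁…D_6 at 0.124, terminal growth 0.0252, discount at r = 0.16.
D_1 = 9.0594
D_2 = 10.1828
D_3 = 11.4455
D_4 = 12.8647
D_5 = 14.4599
D_6 = 16.2530
Terminal value at t=6: TV = D_7/(r−g) = 16.6626/(0.16−0.0252) = 123.6094
P₀ = 9.0594/(1+0.16)^1 + 10.1828/(1+0.16)^2 + 11.4455/(1+0.16)^3 + 12.8647/(1+0.16)^4 + 14.4599/(1+0.16)^5 + 16.2530/(1+0.16)^6 + 123.6094/(1+0.16)^6 = 94.1051

£94.11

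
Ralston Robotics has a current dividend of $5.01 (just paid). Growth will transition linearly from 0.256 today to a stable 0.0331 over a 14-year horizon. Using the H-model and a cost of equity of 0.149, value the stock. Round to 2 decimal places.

H-model: P₀ = D₀[(1+g_L) + H(g_S−g_L)]/(r−g_L), with H = 14/2 = 7.
P₀ = 5.01 × [(1+0.0331) + 7×(0.256−0.0331)] / (0.149−0.0331)
   = 5.01 × 2.5934 / 0.1159 = 112.1047

$112.10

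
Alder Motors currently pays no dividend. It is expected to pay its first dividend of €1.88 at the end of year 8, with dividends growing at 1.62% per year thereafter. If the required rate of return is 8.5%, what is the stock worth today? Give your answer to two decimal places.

€15.44

Deferred-dividend DDM. At t=7 the remaining stream is a growing perpetuity with first payment D_8 = 1.88.
V_7 = D_8/(r−g) = 1.88/(0.085−0.0162) = 27.3256
P₀ = V_7/(1+r)^7 = 27.3256/(1+0.085)^7 = 15.4369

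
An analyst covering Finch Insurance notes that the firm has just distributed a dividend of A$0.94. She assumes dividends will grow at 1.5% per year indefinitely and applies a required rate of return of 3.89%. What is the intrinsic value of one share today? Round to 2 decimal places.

Gordon growth model: P₀ = D₁/(r − g). D₁ = 0.94 × (1 + 0.015) = 0.9541.
P₀ = 0.9541 / (0.0389 − 0.015) = 0.9541 / 0.0239 = 39.9205

A$39.92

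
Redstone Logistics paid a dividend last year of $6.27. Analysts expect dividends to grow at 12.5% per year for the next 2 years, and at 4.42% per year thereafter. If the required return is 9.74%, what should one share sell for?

Two-stage DDM. Project D₁…D_2 at 0.125, terminal growth 0.0442, discount at r = 0.0974.
D_1 = 7.0537
D_2 = 7.9355
Terminal value at t=2: TV = D_3/(r−g) = 8.2862/(0.0974−0.0442) = 155.7559
P₀ = 7.0537/(1+0.0974)^1 + 7.9355/(1+0.0974)^2 + 155.7559/(1+0.0974)^2 = 142.3516

$142.35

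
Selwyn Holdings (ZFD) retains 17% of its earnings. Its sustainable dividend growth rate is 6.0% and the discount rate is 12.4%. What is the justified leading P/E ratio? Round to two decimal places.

12.97

Payout ratio b = 1 − 0.17 = 0.83.
Justified leading P/E = b/(r−g) = 0.83/(0.124−0.06) = 12.9687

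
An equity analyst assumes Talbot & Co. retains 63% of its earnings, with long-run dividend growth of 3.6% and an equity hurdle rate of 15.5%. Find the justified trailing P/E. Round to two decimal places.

3.22

Payout ratio b = 1 − 0.63 = 0.37.
Justified trailing P/E = b(1+g)/(r−g) = 0.37×(1+0.036)/(0.155−0.036) = 3.2212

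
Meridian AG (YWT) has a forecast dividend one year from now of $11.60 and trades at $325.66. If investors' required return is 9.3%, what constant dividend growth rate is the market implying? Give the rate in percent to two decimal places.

From P₀ = D₁/(r − g), the implied growth is g = r − D₁/P₀.
g = 0.093 − 11.60/325.66 = 0.093 − 0.03562 = 0.05738

5.74%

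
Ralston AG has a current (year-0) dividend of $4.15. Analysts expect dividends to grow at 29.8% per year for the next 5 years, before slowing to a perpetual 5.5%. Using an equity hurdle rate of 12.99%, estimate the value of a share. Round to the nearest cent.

Two-stage DDM. Project D₁…D_5 at 0.298, terminal growth 0.055, discount at r = 0.1299.
D_1 = 5.3867
D_2 = 6.9919
D_3 = 9.0755
D_4 = 11.7800
D_5 = 15.2905
Terminal value at t=5: TV = D_6/(r−g) = 16.1315/(0.1299−0.055) = 215.3735
P₀ = 5.3867/(1+0.1299)^1 + 6.9919/(1+0.1299)^2 + 9.0755/(1+0.1299)^3 + 11.7800/(1+0.1299)^4 + 15.2905/(1+0.1299)^5 + 215.3735/(1+0.1299)^5 = 149.0136

$149.01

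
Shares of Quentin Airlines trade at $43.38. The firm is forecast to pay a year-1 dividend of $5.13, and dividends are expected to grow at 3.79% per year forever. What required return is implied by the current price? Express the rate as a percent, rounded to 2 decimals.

Rearranging the constant-growth DDM: r = D₁/P₀ + g.
r = 5.1300 / 43.38 + 0.0379 = 0.11826 + 0.0379 = 0.15616

15.62%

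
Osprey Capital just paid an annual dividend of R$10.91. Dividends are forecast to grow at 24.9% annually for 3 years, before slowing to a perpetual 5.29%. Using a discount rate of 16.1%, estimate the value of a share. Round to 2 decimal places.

R$170.25

Two-stage DDM. Project D₁…D_3 at 0.249, terminal growth 0.0529, discount at r = 0.161.
D_1 = 13.6266
D_2 = 17.0196
D_3 = 21.2575
Terminal value at t=3: TV = D_4/(r−g) = 22.3820/(0.161−0.0529) = 207.0492
P₀ = 13.6266/(1+0.161)^1 + 17.0196/(1+0.161)^2 + 21.2575/(1+0.161)^3 + 207.0492/(1+0.161)^3 = 170.2523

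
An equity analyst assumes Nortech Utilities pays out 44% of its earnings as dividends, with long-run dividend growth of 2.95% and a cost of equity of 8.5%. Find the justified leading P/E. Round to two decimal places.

7.93

Justified leading P/E = b/(r−g) = 0.44/(0.085−0.0295) = 7.9279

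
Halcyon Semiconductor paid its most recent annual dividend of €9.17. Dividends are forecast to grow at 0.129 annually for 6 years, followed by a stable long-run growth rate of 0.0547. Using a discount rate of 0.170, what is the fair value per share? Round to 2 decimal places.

Two-stage DDM. Project D₁…D_6 at 0.129, terminal growth 0.0547, discount at r = 0.17.
D_1 = 10.3529
D_2 = 11.6885
D_3 = 13.1963
D_4 = 14.8986
D_5 = 16.8205
D_6 = 18.9904
Terminal value at t=6: TV = D_7/(r−g) = 20.0291/(0.17−0.0547) = 173.7131
P₀ = 10.3529/(1+0.17)^1 + 11.6885/(1+0.17)^2 + 13.1963/(1+0.17)^3 + 14.8986/(1+0.17)^4 + 16.8205/(1+0.17)^5 + 18.9904/(1+0.17)^6 + 173.7131/(1+0.17)^6 = 116.3725

€116.37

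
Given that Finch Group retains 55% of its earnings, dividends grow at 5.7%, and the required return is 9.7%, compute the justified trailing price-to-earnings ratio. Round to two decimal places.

11.89

Payout ratio b = 1 − 0.55 = 0.45.
Justified trailing P/E = b(1+g)/(r−g) = 0.45×(1+0.057)/(0.097−0.057) = 11.8913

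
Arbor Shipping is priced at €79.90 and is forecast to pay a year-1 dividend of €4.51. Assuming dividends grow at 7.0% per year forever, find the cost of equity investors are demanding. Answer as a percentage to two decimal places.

12.64%

Rearranging the constant-growth DDM: r = D₁/P₀ + g.
r = 4.5100 / 79.90 + 0.07 = 0.05645 + 0.07 = 0.12645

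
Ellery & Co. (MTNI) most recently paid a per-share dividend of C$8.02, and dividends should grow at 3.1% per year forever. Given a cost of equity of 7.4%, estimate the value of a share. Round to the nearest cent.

C$192.29

Gordon growth model: P₀ = D₁/(r − g). D₁ = 8.02 × (1 + 0.031) = 8.2686.
P₀ = 8.2686 / (0.074 − 0.031) = 8.2686 / 0.043 = 192.2935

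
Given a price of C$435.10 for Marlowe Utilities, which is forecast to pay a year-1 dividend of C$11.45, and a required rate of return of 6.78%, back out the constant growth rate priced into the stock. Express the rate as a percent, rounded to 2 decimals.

From P₀ = D₁/(r − g), the implied growth is g = r − D₁/P₀.
g = 0.0678 − 11.45/435.10 = 0.0678 − 0.02632 = 0.04148

4.15%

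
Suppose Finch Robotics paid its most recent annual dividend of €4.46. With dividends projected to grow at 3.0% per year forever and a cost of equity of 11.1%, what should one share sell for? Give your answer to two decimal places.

Gordon growth model: P₀ = D₁/(r − g). D₁ = 4.46 × (1 + 0.03) = 4.5938.
P₀ = 4.5938 / (0.111 − 0.03) = 4.5938 / 0.081 = 56.7136

€56.71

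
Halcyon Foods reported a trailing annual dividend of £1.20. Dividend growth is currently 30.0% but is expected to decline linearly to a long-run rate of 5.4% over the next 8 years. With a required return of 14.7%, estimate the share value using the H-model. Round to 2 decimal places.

£26.30

H-model: P₀ = D₀[(1+g_L) + H(g_S−g_L)]/(r−g_L), with H = 8/2 = 4.
P₀ = 1.20 × [(1+0.054) + 4×(0.3−0.054)] / (0.147−0.054)
   = 1.20 × 2.0380 / 0.093 = 26.2968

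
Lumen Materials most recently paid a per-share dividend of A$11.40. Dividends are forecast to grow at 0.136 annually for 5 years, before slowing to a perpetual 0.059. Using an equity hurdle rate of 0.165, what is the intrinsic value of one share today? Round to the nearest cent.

A$153.29

Two-stage DDM. Project D₁…D_5 at 0.136, terminal growth 0.059, discount at r = 0.165.
D_1 = 12.9504
D_2 = 14.7117
D_3 = 16.7124
D_4 = 18.9853
D_5 = 21.5673
Terminal value at t=5: TV = D_6/(r−g) = 22.8398/(0.165−0.059) = 215.4699
P₀ = 12.9504/(1+0.165)^1 + 14.7117/(1+0.165)^2 + 16.7124/(1+0.165)^3 + 18.9853/(1+0.165)^4 + 21.5673/(1+0.165)^5 + 215.4699/(1+0.165)^5 = 153.2874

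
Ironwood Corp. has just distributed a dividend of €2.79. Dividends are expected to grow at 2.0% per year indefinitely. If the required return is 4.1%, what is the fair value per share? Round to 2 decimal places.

Gordon growth model: P₀ = D₁/(r − g). D₁ = 2.79 × (1 + 0.02) = 2.8458.
P₀ = 2.8458 / (0.041 − 0.02) = 2.8458 / 0.021 = 135.5143

€135.51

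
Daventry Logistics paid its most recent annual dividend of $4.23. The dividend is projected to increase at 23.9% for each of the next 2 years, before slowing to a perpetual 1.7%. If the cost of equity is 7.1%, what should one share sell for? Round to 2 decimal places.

$117.17

Two-stage DDM. Project D₁…D_2 at 0.239, terminal growth 0.017, discount at r = 0.071.
D_1 = 5.2410
D_2 = 6.4936
Terminal value at t=2: TV = D_3/(r−g) = 6.6040/(0.071−0.017) = 122.2954
P₀ = 5.2410/(1+0.071)^1 + 6.4936/(1+0.071)^2 + 122.2954/(1+0.071)^2 = 117.1728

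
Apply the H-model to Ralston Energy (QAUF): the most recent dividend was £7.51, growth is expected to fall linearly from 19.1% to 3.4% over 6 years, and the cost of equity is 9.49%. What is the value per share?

H-model: P₀ = D₀[(1+g_L) + H(g_S−g_L)]/(r−g_L), with H = 6/2 = 3.
P₀ = 7.51 × [(1+0.034) + 3×(0.191−0.034)] / (0.0949−0.034)
   = 7.51 × 1.5050 / 0.0609 = 185.5920

£185.59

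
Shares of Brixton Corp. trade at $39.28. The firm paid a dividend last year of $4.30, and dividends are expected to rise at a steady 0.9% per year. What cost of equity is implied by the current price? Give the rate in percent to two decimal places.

11.95%

Rearranging the constant-growth DDM: r = D₁/P₀ + g.
D₁ = 4.30 × (1 + 0.009) = 4.3387.
r = 4.3387 / 39.28 + 0.009 = 0.11046 + 0.009 = 0.11946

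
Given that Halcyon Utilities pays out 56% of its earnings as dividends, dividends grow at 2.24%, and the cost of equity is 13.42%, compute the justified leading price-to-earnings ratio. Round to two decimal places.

5.01

Justified leading P/E = b/(r−g) = 0.56/(0.1342−0.0224) = 5.0089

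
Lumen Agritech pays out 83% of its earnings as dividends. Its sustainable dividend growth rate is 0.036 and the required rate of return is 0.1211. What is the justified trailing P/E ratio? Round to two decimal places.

Justified trailing P/E = b(1+g)/(r−g) = 0.83×(1+0.036)/(0.1211−0.036) = 10.1043

10.10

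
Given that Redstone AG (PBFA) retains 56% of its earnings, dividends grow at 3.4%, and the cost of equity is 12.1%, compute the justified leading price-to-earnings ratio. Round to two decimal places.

Payout ratio b = 1 − 0.56 = 0.44.
Justified leading P/E = b/(r−g) = 0.44/(0.121−0.034) = 5.0575

5.06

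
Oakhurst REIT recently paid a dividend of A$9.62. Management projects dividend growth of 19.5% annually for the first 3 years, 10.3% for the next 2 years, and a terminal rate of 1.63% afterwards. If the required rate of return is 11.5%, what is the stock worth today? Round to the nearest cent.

Three-stage DDM. Project D₁…D_5; terminal Gordon value at t=5 with g = 0.0163; discount at r = 0.115.
D_1 = 11.4959
D_2 = 13.7376
D_3 = 16.4164
D_4 = 18.1073
D_5 = 19.9724
TV_5 = 20.2979/(0.115−0.0163) = 205.6528
P₀ = Σ Dₜ/(1+r)ᵗ + TV_5/(1+r)^5 = 175.8405

A$175.84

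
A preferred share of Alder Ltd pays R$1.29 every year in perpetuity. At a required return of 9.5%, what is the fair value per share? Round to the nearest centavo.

Zero-growth DDM (perpetuity): P₀ = D/r = 1.29 / 0.095 = 13.5789

R$13.58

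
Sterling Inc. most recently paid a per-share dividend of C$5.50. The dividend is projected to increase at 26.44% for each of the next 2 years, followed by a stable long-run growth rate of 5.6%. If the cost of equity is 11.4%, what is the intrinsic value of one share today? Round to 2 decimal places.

Two-stage DDM. Project D₁…D_2 at 0.2644, terminal growth 0.056, discount at r = 0.114.
D_1 = 6.9542
D_2 = 8.7929
Terminal value at t=2: TV = D_3/(r−g) = 9.2853/(0.114−0.056) = 160.0912
P₀ = 6.9542/(1+0.114)^1 + 8.7929/(1+0.114)^2 + 160.0912/(1+0.114)^2 = 142.3301

C$142.33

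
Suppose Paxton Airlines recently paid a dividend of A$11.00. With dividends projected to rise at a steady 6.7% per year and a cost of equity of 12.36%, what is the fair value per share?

A$207.37

Gordon growth model: P₀ = D₁/(r − g). D₁ = 11.00 × (1 + 0.067) = 11.7370.
P₀ = 11.7370 / (0.1236 − 0.067) = 11.7370 / 0.0566 = 207.3675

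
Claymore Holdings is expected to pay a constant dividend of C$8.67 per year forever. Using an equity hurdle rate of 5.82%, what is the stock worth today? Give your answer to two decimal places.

C$148.97

Zero-growth DDM (perpetuity): P₀ = D/r = 8.67 / 0.0582 = 148.9691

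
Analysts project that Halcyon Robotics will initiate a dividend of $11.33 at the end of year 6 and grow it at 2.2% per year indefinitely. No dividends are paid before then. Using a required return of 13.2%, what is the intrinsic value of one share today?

$55.41

Deferred-dividend DDM. At t=5 the remaining stream is a growing perpetuity with first payment D_6 = 11.33.
V_5 = D_6/(r−g) = 11.33/(0.132−0.022) = 103.0000
P₀ = V_5/(1+r)^5 = 103.0000/(1+0.132)^5 = 55.4122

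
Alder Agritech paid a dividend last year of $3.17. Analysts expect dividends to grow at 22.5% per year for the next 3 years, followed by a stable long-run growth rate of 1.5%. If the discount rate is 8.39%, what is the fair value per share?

$79.62

Two-stage DDM. Project D₁…D_3 at 0.225, terminal growth 0.015, discount at r = 0.0839.
D_1 = 3.8833
D_2 = 4.7570
D_3 = 5.8273
Terminal value at t=3: TV = D_4/(r−g) = 5.9147/(0.0839−0.015) = 85.8449
P₀ = 3.8833/(1+0.0839)^1 + 4.7570/(1+0.0839)^2 + 5.8273/(1+0.0839)^3 + 85.8449/(1+0.0839)^3 = 79.6213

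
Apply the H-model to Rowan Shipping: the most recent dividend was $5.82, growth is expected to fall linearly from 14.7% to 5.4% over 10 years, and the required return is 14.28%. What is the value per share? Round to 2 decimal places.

H-model: P₀ = D₀[(1+g_L) + H(g_S−g_L)]/(r−g_L), with H = 10/2 = 5.
P₀ = 5.82 × [(1+0.054) + 5×(0.147−0.054)] / (0.1428−0.054)
   = 5.82 × 1.5190 / 0.0888 = 99.5561

$99.56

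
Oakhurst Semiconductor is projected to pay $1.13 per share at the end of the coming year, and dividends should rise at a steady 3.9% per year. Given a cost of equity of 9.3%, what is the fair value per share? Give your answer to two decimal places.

Gordon growth model: P₀ = D₁/(r − g), with D₁ = 1.13 given directly.
P₀ = 1.1300 / (0.093 − 0.039) = 1.1300 / 0.054 = 20.9259

$20.93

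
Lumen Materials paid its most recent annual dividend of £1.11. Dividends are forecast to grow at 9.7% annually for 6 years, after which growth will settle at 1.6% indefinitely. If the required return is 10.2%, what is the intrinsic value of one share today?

Two-stage DDM. Project D₁…D_6 at 0.097, terminal growth 0.016, discount at r = 0.102.
D_1 = 1.2177
D_2 = 1.3358
D_3 = 1.4654
D_4 = 1.6075
D_5 = 1.7634
D_6 = 1.9345
Terminal value at t=6: TV = D_7/(r−g) = 1.9654/(0.102−0.016) = 22.8538
P₀ = 1.2177/(1+0.102)^1 + 1.3358/(1+0.102)^2 + 1.4654/(1+0.102)^3 + 1.6075/(1+0.102)^4 + 1.7634/(1+0.102)^5 + 1.9345/(1+0.102)^6 + 22.8538/(1+0.102)^6 = 19.3156

£19.32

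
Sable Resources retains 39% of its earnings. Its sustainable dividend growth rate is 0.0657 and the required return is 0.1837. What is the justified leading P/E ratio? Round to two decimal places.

Payout ratio b = 1 − 0.39 = 0.61.
Justified leading P/E = b/(r−g) = 0.61/(0.1837−0.0657) = 5.1695

5.17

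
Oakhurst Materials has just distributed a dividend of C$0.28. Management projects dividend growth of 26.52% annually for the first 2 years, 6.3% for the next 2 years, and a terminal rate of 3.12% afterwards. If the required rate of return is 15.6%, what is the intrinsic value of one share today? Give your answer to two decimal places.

C$3.58

Three-stage DDM. Project D₁…D_4; terminal Gordon value at t=4 with g = 0.0312; discount at r = 0.156.
D_1 = 0.3543
D_2 = 0.4482
D_3 = 0.4764
D_4 = 0.5065
TV_4 = 0.5223/(0.156−0.0312) = 4.1848
P₀ = Σ Dₜ/(1+r)ᵗ + TV_4/(1+r)^4 = 3.5772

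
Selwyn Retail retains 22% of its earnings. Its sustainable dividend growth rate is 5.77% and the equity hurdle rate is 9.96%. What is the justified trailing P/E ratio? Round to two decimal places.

19.69

Payout ratio b = 1 − 0.22 = 0.78.
Justified trailing P/E = b(1+g)/(r−g) = 0.78×(1+0.0577)/(0.0996−0.0577) = 19.6899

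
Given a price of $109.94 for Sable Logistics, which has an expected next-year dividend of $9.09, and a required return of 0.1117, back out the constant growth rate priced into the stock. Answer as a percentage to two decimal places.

From P₀ = D₁/(r − g), the implied growth is g = r − D₁/P₀.
g = 0.1117 − 9.09/109.94 = 0.1117 − 0.08268 = 0.02902

2.90%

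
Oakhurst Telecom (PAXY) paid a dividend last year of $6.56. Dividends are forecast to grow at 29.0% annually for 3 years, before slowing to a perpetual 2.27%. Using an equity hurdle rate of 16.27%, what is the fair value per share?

Two-stage DDM. Project D₁…D_3 at 0.29, terminal growth 0.0227, discount at r = 0.1627.
D_1 = 8.4624
D_2 = 10.9165
D_3 = 14.0823
Terminal value at t=3: TV = D_4/(r−g) = 14.4019/(0.1627−0.0227) = 102.8711
P₀ = 8.4624/(1+0.1627)^1 + 10.9165/(1+0.1627)^2 + 14.0823/(1+0.1627)^3 + 102.8711/(1+0.1627)^3 = 89.7596

$89.76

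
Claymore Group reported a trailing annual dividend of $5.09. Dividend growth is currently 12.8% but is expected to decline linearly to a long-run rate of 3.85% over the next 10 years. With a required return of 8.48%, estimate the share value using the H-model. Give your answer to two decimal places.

$163.36

H-model: P₀ = D₀[(1+g_L) + H(g_S−g_L)]/(r−g_L), with H = 10/2 = 5.
P₀ = 5.09 × [(1+0.0385) + 5×(0.128−0.0385)] / (0.0848−0.0385)
   = 5.09 × 1.4860 / 0.0463 = 163.3637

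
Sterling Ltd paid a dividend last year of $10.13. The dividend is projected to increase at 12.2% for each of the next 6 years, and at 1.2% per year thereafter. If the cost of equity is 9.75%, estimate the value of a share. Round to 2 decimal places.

$202.59

Two-stage DDM. Project D₁…D_6 at 0.122, terminal growth 0.012, discount at r = 0.0975.
D_1 = 11.3659
D_2 = 12.7525
D_3 = 14.3083
D_4 = 16.0539
D_5 = 18.0125
D_6 = 20.2100
Terminal value at t=6: TV = D_7/(r−g) = 20.4525/(0.0975−0.012) = 239.2109
P₀ = 11.3659/(1+0.0975)^1 + 12.7525/(1+0.0975)^2 + 14.3083/(1+0.0975)^3 + 16.0539/(1+0.0975)^4 + 18.0125/(1+0.0975)^5 + 20.2100/(1+0.0975)^6 + 239.2109/(1+0.0975)^6 = 202.5939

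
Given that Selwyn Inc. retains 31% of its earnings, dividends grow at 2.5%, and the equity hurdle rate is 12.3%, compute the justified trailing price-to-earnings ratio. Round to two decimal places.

Payout ratio b = 1 − 0.31 = 0.69.
Justified trailing P/E = b(1+g)/(r−g) = 0.69×(1+0.025)/(0.123−0.025) = 7.2168

7.22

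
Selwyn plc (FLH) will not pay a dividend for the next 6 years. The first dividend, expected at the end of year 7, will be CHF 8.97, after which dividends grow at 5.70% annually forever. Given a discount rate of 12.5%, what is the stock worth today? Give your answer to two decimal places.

CHF 65.07

Deferred-dividend DDM. At t=6 the remaining stream is a growing perpetuity with first payment D_7 = 8.97.
V_6 = D_7/(r−g) = 8.97/(0.125−0.057) = 131.9118
P₀ = V_6/(1+r)^6 = 131.9118/(1+0.125)^6 = 65.0681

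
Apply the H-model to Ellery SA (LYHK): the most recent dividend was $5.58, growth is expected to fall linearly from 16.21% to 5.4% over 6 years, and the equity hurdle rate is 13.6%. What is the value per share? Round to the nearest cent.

$93.79

H-model: P₀ = D₀[(1+g_L) + H(g_S−g_L)]/(r−g_L), with H = 6/2 = 3.
P₀ = 5.58 × [(1+0.054) + 3×(0.1621−0.054)] / (0.136−0.054)
   = 5.58 × 1.3783 / 0.082 = 93.7916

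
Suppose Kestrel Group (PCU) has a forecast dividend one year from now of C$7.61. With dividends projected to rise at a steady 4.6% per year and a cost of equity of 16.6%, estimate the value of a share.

C$63.42

Gordon growth model: P₀ = D₁/(r − g), with D₁ = 7.61 given directly.
P₀ = 7.6100 / (0.166 − 0.046) = 7.6100 / 0.12 = 63.4167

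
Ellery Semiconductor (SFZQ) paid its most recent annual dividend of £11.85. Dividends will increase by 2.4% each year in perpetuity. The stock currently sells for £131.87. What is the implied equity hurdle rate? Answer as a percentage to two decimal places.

Rearranging the constant-growth DDM: r = D₁/P₀ + g.
D₁ = 11.85 × (1 + 0.024) = 12.1344.
r = 12.1344 / 131.87 + 0.024 = 0.09202 + 0.024 = 0.11602

11.60%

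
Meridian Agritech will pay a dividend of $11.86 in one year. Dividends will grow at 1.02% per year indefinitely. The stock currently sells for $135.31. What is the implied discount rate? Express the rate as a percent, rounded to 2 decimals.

Rearranging the constant-growth DDM: r = D₁/P₀ + g.
r = 11.8600 / 135.31 + 0.0102 = 0.08765 + 0.0102 = 0.09785

9.79%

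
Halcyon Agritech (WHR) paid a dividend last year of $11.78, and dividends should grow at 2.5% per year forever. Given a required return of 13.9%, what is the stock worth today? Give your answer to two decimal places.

$105.92

Gordon growth model: P₀ = D₁/(r − g). D₁ = 11.78 × (1 + 0.025) = 12.0745.
P₀ = 12.0745 / (0.139 − 0.025) = 12.0745 / 0.114 = 105.9167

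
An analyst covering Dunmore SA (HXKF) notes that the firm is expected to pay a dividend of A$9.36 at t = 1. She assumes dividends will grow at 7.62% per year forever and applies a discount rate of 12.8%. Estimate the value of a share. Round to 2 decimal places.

A$180.69

Gordon growth model: P₀ = D₁/(r − g), with D₁ = 9.36 given directly.
P₀ = 9.3600 / (0.128 − 0.0762) = 9.3600 / 0.0518 = 180.6950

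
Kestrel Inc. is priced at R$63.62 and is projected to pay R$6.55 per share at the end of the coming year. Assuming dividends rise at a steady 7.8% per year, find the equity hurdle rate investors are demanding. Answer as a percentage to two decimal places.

Rearranging the constant-growth DDM: r = D₁/P₀ + g.
r = 6.5500 / 63.62 + 0.078 = 0.10296 + 0.078 = 0.18096

18.10%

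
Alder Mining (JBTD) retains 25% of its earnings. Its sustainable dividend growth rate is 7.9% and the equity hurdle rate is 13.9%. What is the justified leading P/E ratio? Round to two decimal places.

Payout ratio b = 1 − 0.25 = 0.75.
Justified leading P/E = b/(r−g) = 0.75/(0.139−0.079) = 12.5000

12.50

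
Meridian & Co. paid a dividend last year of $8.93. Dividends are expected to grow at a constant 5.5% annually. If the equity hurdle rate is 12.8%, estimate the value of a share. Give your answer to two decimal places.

$129.06

Gordon growth model: P₀ = D₁/(r − g). D₁ = 8.93 × (1 + 0.055) = 9.4211.
P₀ = 9.4211 / (0.128 − 0.055) = 9.4211 / 0.073 = 129.0568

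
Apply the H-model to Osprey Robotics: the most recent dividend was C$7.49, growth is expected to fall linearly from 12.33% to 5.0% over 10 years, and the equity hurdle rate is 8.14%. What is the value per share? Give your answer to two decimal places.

H-model: P₀ = D₀[(1+g_L) + H(g_S−g_L)]/(r−g_L), with H = 10/2 = 5.
P₀ = 7.49 × [(1+0.05) + 5×(0.1233−0.05)] / (0.0814−0.05)
   = 7.49 × 1.4165 / 0.0314 = 337.8849

C$337.88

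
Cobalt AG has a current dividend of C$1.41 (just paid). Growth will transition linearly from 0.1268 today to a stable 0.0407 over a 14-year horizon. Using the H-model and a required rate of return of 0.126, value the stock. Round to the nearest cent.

C$27.17

H-model: P₀ = D₀[(1+g_L) + H(g_S−g_L)]/(r−g_L), with H = 14/2 = 7.
P₀ = 1.41 × [(1+0.0407) + 7×(0.1268−0.0407)] / (0.126−0.0407)
   = 1.41 × 1.6434 / 0.0853 = 27.1652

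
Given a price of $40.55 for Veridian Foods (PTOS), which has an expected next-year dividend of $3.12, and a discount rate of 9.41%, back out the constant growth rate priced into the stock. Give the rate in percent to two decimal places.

1.72%

From P₀ = D₁/(r − g), the implied growth is g = r − D₁/P₀.
g = 0.0941 − 3.12/40.55 = 0.0941 − 0.07694 = 0.01716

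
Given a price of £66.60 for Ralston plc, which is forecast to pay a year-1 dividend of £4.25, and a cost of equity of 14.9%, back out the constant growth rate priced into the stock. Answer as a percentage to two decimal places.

8.52%

From P₀ = D₁/(r − g), the implied growth is g = r − D₁/P₀.
g = 0.149 − 4.25/66.60 = 0.149 − 0.06381 = 0.08519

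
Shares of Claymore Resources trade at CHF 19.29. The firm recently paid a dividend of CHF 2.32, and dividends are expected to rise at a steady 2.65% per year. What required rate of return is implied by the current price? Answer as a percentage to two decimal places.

15.00%

Rearranging the constant-growth DDM: r = D₁/P₀ + g.
D₁ = 2.32 × (1 + 0.0265) = 2.3815.
r = 2.3815 / 19.29 + 0.0265 = 0.12346 + 0.0265 = 0.14996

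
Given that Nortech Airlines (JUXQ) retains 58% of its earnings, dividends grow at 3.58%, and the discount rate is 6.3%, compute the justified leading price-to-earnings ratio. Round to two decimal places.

15.44

Payout ratio b = 1 − 0.58 = 0.42.
Justified leading P/E = b/(r−g) = 0.42/(0.063−0.0358) = 15.4412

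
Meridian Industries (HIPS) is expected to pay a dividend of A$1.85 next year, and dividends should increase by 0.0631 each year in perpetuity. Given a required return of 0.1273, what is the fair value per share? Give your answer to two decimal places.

Gordon growth model: P₀ = D₁/(r − g), with D₁ = 1.85 given directly.
P₀ = 1.8500 / (0.1273 − 0.0631) = 1.8500 / 0.0642 = 28.8162

A$28.82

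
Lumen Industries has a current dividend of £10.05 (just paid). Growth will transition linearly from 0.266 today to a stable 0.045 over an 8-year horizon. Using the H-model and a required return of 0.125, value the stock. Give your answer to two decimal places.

H-model: P₀ = D₀[(1+g_L) + H(g_S−g_L)]/(r−g_L), with H = 8/2 = 4.
P₀ = 10.05 × [(1+0.045) + 4×(0.266−0.045)] / (0.125−0.045)
   = 10.05 × 1.9290 / 0.08 = 242.3306

£242.33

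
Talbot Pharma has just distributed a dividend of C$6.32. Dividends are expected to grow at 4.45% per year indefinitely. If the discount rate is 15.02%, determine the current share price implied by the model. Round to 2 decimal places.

Gordon growth model: P₀ = D₁/(r − g). D₁ = 6.32 × (1 + 0.0445) = 6.6012.
P₀ = 6.6012 / (0.1502 − 0.0445) = 6.6012 / 0.1057 = 62.4526

C$62.45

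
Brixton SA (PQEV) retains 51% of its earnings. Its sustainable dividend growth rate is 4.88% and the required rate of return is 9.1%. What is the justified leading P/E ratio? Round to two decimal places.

Payout ratio b = 1 − 0.51 = 0.49.
Justified leading P/E = b/(r−g) = 0.49/(0.091−0.0488) = 11.6114

11.61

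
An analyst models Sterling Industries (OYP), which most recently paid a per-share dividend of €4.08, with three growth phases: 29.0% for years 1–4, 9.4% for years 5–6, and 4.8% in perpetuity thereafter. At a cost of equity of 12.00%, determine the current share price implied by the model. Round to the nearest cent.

€137.11

Three-stage DDM. Project D₁…D_6; terminal Gordon value at t=6 with g = 0.048; discount at r = 0.12.
D_1 = 5.2632
D_2 = 6.7895
D_3 = 8.7585
D_4 = 11.2985
D_5 = 12.3605
D_6 = 13.5224
TV_6 = 14.1715/(0.12−0.048) = 196.8260
P₀ = Σ Dₜ/(1+r)ᵗ + TV_6/(1+r)^6 = 137.1091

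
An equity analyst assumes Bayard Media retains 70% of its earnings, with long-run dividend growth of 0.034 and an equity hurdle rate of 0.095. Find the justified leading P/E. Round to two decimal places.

4.92

Payout ratio b = 1 − 0.70 = 0.30.
Justified leading P/E = b/(r−g) = 0.30/(0.095−0.034) = 4.9180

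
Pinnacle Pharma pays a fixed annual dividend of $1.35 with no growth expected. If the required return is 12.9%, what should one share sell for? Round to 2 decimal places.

Zero-growth DDM (perpetuity): P₀ = D/r = 1.35 / 0.129 = 10.4651

$10.47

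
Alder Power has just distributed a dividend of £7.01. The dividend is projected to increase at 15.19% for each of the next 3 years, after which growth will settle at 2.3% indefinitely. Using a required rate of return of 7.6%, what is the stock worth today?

Two-stage DDM. Project D₁…D_3 at 0.1519, terminal growth 0.023, discount at r = 0.076.
D_1 = 8.0748
D_2 = 9.3014
D_3 = 10.7143
Terminal value at t=3: TV = D_4/(r−g) = 10.9607/(0.076−0.023) = 206.8055
P₀ = 8.0748/(1+0.076)^1 + 9.3014/(1+0.076)^2 + 10.7143/(1+0.076)^3 + 206.8055/(1+0.076)^3 = 190.1454

£190.15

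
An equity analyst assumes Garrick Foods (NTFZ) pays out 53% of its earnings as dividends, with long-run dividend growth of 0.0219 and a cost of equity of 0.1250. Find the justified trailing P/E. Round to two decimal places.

Justified trailing P/E = b(1+g)/(r−g) = 0.53×(1+0.0219)/(0.125−0.0219) = 5.2532

5.25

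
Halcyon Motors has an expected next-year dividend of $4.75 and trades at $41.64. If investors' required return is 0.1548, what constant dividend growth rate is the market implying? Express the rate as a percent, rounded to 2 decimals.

From P₀ = D₁/(r − g), the implied growth is g = r − D₁/P₀.
g = 0.1548 − 4.75/41.64 = 0.1548 − 0.11407 = 0.04073

4.07%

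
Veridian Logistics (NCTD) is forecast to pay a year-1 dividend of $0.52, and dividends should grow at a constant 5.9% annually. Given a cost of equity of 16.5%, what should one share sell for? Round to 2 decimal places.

Gordon growth model: P₀ = D₁/(r − g), with D₁ = 0.52 given directly.
P₀ = 0.5200 / (0.165 − 0.059) = 0.5200 / 0.106 = 4.9057

$4.91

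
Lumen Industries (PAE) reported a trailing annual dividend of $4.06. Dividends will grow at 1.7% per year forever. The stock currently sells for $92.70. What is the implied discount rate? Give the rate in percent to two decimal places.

Rearranging the constant-growth DDM: r = D₁/P₀ + g.
D₁ = 4.06 × (1 + 0.017) = 4.1290.
r = 4.1290 / 92.70 + 0.017 = 0.04454 + 0.017 = 0.06154

6.15%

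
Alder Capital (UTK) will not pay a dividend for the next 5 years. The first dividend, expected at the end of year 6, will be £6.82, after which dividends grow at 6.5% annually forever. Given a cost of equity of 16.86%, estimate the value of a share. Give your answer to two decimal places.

£30.21

Deferred-dividend DDM. At t=5 the remaining stream is a growing perpetuity with first payment D_6 = 6.82.
V_5 = D_6/(r−g) = 6.82/(0.1686−0.065) = 65.8301
P₀ = V_5/(1+r)^5 = 65.8301/(1+0.1686)^5 = 30.2061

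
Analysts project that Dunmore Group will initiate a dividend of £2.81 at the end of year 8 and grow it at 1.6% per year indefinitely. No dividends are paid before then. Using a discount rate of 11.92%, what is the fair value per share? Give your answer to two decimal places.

£12.38

Deferred-dividend DDM. At t=7 the remaining stream is a growing perpetuity with first payment D_8 = 2.81.
V_7 = D_8/(r−g) = 2.81/(0.1192−0.016) = 27.2287
P₀ = V_7/(1+r)^7 = 27.2287/(1+0.1192)^7 = 12.3786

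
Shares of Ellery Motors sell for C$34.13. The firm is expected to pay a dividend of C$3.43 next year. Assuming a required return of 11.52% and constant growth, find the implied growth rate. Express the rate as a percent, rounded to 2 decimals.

From P₀ = D₁/(r − g), the implied growth is g = r − D₁/P₀.
g = 0.1152 − 3.43/34.13 = 0.1152 − 0.10050 = 0.01470

1.47%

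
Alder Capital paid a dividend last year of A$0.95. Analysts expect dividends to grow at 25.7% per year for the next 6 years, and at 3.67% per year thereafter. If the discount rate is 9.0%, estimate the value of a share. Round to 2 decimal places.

Two-stage DDM. Project D₁…D_6 at 0.257, terminal growth 0.0367, discount at r = 0.09.
D_1 = 1.1942
D_2 = 1.5010
D_3 = 1.8868
D_4 = 2.3717
D_5 = 2.9813
D_6 = 3.7474
Terminal value at t=6: TV = D_7/(r−g) = 3.8850/(0.09−0.0367) = 72.8889
P₀ = 1.1942/(1+0.09)^1 + 1.5010/(1+0.09)^2 + 1.8868/(1+0.09)^3 + 2.3717/(1+0.09)^4 + 2.9813/(1+0.09)^5 + 3.7474/(1+0.09)^6 + 72.8889/(1+0.09)^6 = 53.1295

A$53.13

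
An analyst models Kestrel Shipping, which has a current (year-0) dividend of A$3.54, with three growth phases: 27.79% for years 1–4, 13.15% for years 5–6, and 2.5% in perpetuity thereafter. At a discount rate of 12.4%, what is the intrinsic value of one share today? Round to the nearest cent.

Three-stage DDM. Project D₁…D_6; terminal Gordon value at t=6 with g = 0.025; discount at r = 0.124.
D_1 = 4.5238
D_2 = 5.7809
D_3 = 7.3874
D_4 = 9.4404
D_5 = 10.6818
D_6 = 12.0865
TV_6 = 12.3886/(0.124−0.025) = 125.1378
P₀ = Σ Dₜ/(1+r)ᵗ + TV_6/(1+r)^6 = 93.7222

A$93.72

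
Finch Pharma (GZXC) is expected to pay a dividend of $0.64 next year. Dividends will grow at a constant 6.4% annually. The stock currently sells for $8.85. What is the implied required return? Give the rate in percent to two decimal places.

Rearranging the constant-growth DDM: r = D₁/P₀ + g.
r = 0.6400 / 8.85 + 0.064 = 0.07232 + 0.064 = 0.13632

13.63%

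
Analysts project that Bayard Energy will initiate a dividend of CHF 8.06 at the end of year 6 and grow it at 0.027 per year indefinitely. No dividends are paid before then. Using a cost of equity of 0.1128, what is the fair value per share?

Deferred-dividend DDM. At t=5 the remaining stream is a growing perpetuity with first payment D_6 = 8.06.
V_5 = D_6/(r−g) = 8.06/(0.1128−0.027) = 93.9394
P₀ = V_5/(1+r)^5 = 93.9394/(1+0.1128)^5 = 55.0506

CHF 55.05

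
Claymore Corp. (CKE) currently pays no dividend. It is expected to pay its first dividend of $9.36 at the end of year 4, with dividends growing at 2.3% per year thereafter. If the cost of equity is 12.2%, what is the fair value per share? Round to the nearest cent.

Deferred-dividend DDM. At t=3 the remaining stream is a growing perpetuity with first payment D_4 = 9.36.
V_3 = D_4/(r−g) = 9.36/(0.122−0.023) = 94.5455
P₀ = V_3/(1+r)^3 = 94.5455/(1+0.122)^3 = 66.9364

$66.94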